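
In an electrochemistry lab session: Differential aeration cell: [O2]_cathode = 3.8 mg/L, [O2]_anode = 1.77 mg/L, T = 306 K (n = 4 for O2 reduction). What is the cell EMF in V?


Apply the Nernst concentration-cell relation: E = (RT/nF)*ln(C_cathode/C_anode)
RT/nF = 8.314*306/(4*96485) = 0.00659192 V
ln(3.8/1.77) = 0.76402
E = 0.00659192 * 0.76402 = 0.00504 V

0.00504 V


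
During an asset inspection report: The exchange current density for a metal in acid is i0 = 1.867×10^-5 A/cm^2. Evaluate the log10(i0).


i0 = 1.867×10^-5 A/cm^2
log10(i0) = -4.729

-4.729


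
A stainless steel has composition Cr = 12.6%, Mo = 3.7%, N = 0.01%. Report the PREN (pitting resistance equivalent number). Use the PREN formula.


Apply the PREN formula: PREN = Cr + 3.3*Mo + 16*N
PREN = 12.6 + 3.3*3.7 + 16*0.01
PREN = 12.6 + 12.21 + 0.16 = 24.97

24.97


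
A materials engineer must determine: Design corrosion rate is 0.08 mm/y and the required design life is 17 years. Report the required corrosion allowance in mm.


Corrosion allowance = CR × design life
CA = 0.08 * 17 = 1.36 mm

1.36 mm


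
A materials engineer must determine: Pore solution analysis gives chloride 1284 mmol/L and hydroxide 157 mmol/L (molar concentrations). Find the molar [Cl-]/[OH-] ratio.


Threshold parameter = [Cl-] / [OH-] (molar basis; both in mmol/L, so units cancel)
Ratio = 1284 / 157 = 8.18

8.18


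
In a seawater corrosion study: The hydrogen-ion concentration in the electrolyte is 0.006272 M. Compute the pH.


pH = −log10[H+]
pH = −log10(0.006272) = 2.2

2.2


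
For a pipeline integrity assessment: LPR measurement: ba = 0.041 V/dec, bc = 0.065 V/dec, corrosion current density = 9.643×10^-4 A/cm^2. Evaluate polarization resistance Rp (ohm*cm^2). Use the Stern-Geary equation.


Apply the Stern-Geary equation: Rp = ba*bc / (2.303*icorr*(ba+bc))
ba*bc = 0.041*0.065 = 0.002665
ba+bc = 0.106; 2.303*icorr*(ba+bc) = 2.303*9.643×10^-4*0.106 = 2.3540299×10^-4
Rp = 0.002665 / 2.3540299×10^-4 = 11.3 ohm*cm^2

11.3 ohm*cm^2


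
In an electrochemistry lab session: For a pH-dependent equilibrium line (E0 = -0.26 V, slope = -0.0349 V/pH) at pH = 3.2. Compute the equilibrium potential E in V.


Apply the Pourbaix line equation: E = E0 + slope*pH
E = -0.26 + (-0.0349)*3.2 = -0.26 + (-0.11168) = -0.37168 V
Rounded to 4 decimal places: E = -0.3717 V

-0.3717 V


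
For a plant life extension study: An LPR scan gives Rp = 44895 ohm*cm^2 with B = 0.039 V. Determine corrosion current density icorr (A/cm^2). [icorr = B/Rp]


Apply the Stern-Geary relation: icorr = B / Rp
icorr = 0.039 / 44895 = 8.687×10^-7 A/cm^2

8.687×10^-7 A/cm^2


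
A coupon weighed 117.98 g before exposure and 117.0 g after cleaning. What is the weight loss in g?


Weight loss = initial − final
WL = 117.98 − 117.0 = 0.98 g

0.98 g


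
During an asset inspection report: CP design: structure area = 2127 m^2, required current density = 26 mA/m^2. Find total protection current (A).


I = area * current density, then convert mA → A (÷1000)
I = 2127 * 26 / 1000 = 55.3 A

55.3 A


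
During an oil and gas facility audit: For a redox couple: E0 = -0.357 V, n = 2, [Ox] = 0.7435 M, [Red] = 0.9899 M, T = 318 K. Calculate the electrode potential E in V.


Apply the Nernst equation: E = E0 + (RT/nF)*ln([Ox]/[Red])
Step 1: RT/nF = 8.314*318/(2*96485) = 0.01370084 V
Step 2: [Ox]/[Red] = 0.7435/0.9899 = 0.751086
Step 3: ln(0.751086) = -0.286235
Step 4: correction = 0.01370084 * -0.286235 = -0.0039 V
E = -0.357 + -0.0039 = -0.3609 V

-0.3609 V


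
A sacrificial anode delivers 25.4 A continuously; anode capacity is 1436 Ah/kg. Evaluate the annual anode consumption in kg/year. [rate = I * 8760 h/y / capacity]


Annual consumption = current * hours per year / capacity
Rate = 25.4 * 8760 / 1436 = 154.9 kg/year

154.9 kg/year


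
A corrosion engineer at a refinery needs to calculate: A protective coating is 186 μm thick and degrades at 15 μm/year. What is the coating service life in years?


Service life = thickness / degradation rate
Life = 186 / 15 = 12.4 years

12.4 years


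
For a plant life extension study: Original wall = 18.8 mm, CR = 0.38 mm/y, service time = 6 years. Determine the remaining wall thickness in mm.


Remaining wall = original − CR × time
t = 18.8 − 0.38*6 = 18.8 − 2.28 = 16.52 mm

16.52 mm


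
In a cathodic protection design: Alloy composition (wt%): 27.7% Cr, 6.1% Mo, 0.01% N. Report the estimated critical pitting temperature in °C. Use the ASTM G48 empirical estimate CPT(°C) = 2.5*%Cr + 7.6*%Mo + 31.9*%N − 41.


Apply the ASTM G48 empirical CPT estimate: CPT(°C) = 2.5*%Cr + 7.6*%Mo + 31.9*%N − 41
2.5*27.7 = 69.25; 7.6*6.1 = 46.36; 31.9*0.01 = 0.319
CPT = 69.25 + 46.36 + 0.319 − 41 = 74.929 °C
Rounded to 0.1 °C: CPT ≈ 74.9 °C

74.9 °C


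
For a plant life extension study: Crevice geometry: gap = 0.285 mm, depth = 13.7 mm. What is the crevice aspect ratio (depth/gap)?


Aspect ratio = depth / gap
Ratio = 13.7 / 0.285 = 48.1

48.1


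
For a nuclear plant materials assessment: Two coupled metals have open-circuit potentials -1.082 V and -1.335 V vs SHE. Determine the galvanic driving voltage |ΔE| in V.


Driving voltage is the absolute potential difference.
|ΔE| = |-1.082 − (-1.335)| = 0.253 V

0.253 V


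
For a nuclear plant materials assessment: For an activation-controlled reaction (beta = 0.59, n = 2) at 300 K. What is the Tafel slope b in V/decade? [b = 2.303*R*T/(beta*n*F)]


Apply the Tafel slope relation: b = 2.303*R*T/(beta*n*F)
Numerator: 2.303 * 8.314 * 300 = 5744.14
Denominator: 0.59 * 2 * 96485 = 113852.3
b = 5744.14 / 113852.3 = 0.05 V/decade

0.05 V/decade


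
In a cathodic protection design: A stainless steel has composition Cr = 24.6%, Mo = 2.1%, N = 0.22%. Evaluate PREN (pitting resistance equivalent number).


Apply the PREN formula: PREN = Cr + 3.3*Mo + 16*N
PREN = 24.6 + 3.3*2.1 + 16*0.22
PREN = 24.6 + 6.93 + 3.52 = 35.05

35.05


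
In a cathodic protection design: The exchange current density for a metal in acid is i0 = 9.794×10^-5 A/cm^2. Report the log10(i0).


i0 = 9.794×10^-5 A/cm^2
log10(i0) = -4.009

-4.009


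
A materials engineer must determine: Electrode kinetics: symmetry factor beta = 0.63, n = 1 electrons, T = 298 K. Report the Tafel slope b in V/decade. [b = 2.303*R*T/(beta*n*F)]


Apply the Tafel slope relation: b = 2.303*R*T/(beta*n*F)
Numerator: 2.303 * 8.314 * 298 = 5705.85
Denominator: 0.63 * 1 * 96485 = 60785.55
b = 5705.85 / 60785.55 = 0.0939 V/decade

0.0939 V/decade


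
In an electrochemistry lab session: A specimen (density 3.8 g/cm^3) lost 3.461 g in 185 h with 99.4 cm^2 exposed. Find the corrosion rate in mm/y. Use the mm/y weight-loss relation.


Apply the mm/y weight-loss relation: CR = 87600 * W / (D * A * T)
Numerator: 87600 * 3.461 = 303183.6
Denominator: 3.8 * 99.4 * 185 = 69878.2
CR = 303183.6 / 69878.2 = 4.3387 mm/y

4.3387 mm/y


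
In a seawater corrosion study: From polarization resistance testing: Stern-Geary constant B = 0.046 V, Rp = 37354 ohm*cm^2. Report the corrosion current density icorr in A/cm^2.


Apply the Stern-Geary relation: icorr = B / Rp
icorr = 0.046 / 37354 = 1.231×10^-6 A/cm^2

1.231×10^-6 A/cm^2


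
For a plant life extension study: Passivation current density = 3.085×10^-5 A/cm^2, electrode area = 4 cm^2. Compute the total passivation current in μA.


I = i_pass * A, then convert A → μA (×10^6)
I = 3.085×10^-5 * 4 * 10^6 = 123.4 μA

123.4 μA


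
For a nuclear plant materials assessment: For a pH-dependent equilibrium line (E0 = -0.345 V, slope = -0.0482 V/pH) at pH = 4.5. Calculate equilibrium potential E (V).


Apply the Pourbaix line equation: E = E0 + slope*pH
E = -0.345 + (-0.0482)*4.5 = -0.345 + (-0.2169) = -0.5619 V
Rounded to 4 decimal places: E = -0.5619 V

-0.5619 V


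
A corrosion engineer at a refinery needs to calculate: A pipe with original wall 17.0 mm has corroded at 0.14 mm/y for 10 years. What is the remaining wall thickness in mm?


Remaining wall = original − CR × time
t = 17.0 − 0.14*10 = 17.0 − 1.4 = 15.6 mm

15.6 mm


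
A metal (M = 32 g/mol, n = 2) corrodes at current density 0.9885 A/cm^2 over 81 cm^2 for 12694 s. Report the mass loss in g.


Apply Faraday's law: m = i*A*t*M / (n*F)
Total charge passed Q = i*A*t = 0.9885*81*12694 = 1016389.539 C
m = Q*M/(n*F) = 1016389.539*32/(2*96485) = 168.547 g

168.547 g


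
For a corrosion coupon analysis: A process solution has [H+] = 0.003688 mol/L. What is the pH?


pH = −log10[H+]
pH = −log10(0.003688) = 2.43

2.43


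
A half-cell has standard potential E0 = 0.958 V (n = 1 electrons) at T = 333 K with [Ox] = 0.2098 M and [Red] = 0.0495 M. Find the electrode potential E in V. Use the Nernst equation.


Apply the Nernst equation: E = E0 + (RT/nF)*ln([Ox]/[Red])
Step 1: RT/nF = 8.314*333/(1*96485) = 0.02869422 V
Step 2: [Ox]/[Red] = 0.2098/0.0495 = 4.238384
Step 3: ln(4.238384) = 1.444182
Step 4: correction = 0.02869422 * 1.444182 = 0.0414 V
E = 0.958 + 0.0414 = 0.9994 V

0.9994 V


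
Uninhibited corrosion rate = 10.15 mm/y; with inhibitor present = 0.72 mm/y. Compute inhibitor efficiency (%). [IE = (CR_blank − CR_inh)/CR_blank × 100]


Apply the inhibitor-efficiency definition: IE = (CR_blank − CR_inh)/CR_blank × 100
IE = (10.15 − 0.72) / 10.15 × 100
IE = 9.43 / 10.15 × 100 = 92.9 %

92.9 %


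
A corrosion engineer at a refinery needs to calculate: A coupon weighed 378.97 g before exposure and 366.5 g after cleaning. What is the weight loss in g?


Weight loss = initial − final
WL = 378.97 − 366.5 = 12.47 g

12.47 g


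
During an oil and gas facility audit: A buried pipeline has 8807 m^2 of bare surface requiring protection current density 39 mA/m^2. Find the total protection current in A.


I = area * current density, then convert mA → A (÷1000)
I = 8807 * 39 / 1000 = 343.47 A

343.47 A


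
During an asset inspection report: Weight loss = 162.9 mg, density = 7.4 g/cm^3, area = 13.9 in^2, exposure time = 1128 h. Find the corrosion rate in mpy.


Apply the mpy weight-loss relation: CR = 534 * W / (D * A * T)
Numerator: 534 * 162.9 = 86988.6
Denominator: 7.4 * 13.9 * 1128 = 116026.08
CR = 86988.6 / 116026.08 = 0.7497 mpy

0.7497 mpy


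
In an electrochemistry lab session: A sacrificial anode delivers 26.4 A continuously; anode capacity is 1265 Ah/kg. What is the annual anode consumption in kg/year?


Annual consumption = current * hours per year / capacity
Rate = 26.4 * 8760 / 1265 = 182.8 kg/year

182.8 kg/year


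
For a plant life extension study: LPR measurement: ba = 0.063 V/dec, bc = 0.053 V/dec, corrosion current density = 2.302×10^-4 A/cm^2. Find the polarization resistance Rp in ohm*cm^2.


Apply the Stern-Geary equation: Rp = ba*bc / (2.303*icorr*(ba+bc))
ba*bc = 0.063*0.053 = 0.003339
ba+bc = 0.116; 2.303*icorr*(ba+bc) = 2.303*2.302×10^-4*0.116 = 6.149747×10^-5
Rp = 0.003339 / 6.149747×10^-5 = 54.29 ohm*cm^2

54.29 ohm*cm^2


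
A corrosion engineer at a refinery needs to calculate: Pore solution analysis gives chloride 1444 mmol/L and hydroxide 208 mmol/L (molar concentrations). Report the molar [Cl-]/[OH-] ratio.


Threshold parameter = [Cl-] / [OH-] (molar basis; both in mmol/L, so units cancel)
Ratio = 1444 / 208 = 6.94

6.94


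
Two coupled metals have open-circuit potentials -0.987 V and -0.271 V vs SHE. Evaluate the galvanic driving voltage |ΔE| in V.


Driving voltage is the absolute potential difference.
|ΔE| = |-0.987 − (-0.271)| = 0.716 V

0.716 V


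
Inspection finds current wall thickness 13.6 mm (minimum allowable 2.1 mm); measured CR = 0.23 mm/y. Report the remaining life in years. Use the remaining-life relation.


Apply the remaining-life relation: RL = (t_current − t_min) / CR
RL = (13.6 − 2.1) / 0.23 = 11.5 / 0.23 = 50.0 years

50.0 years


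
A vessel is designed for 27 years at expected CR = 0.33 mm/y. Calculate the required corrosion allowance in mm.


Corrosion allowance = CR × design life
CA = 0.33 * 27 = 8.91 mm

8.91 mm


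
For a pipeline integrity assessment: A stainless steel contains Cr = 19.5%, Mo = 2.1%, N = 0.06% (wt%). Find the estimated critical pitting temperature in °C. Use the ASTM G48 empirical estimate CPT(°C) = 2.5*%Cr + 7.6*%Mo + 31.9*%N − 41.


Apply the ASTM G48 empirical CPT estimate: CPT(°C) = 2.5*%Cr + 7.6*%Mo + 31.9*%N − 41
2.5*19.5 = 48.75; 7.6*2.1 = 15.96; 31.9*0.06 = 1.914
CPT = 48.75 + 15.96 + 1.914 − 41 = 25.624 °C
Rounded to 0.1 °C: CPT ≈ 25.6 °C

25.6 °C


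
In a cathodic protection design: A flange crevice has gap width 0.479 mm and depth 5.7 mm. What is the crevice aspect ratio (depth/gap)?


Aspect ratio = depth / gap
Ratio = 5.7 / 0.479 = 11.9

11.9


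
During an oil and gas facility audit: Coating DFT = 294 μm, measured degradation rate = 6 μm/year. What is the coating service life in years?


Service life = thickness / degradation rate
Life = 294 / 6 = 49.0 years

49.0 years


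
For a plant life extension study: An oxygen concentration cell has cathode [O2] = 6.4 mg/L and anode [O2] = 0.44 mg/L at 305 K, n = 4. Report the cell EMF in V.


Apply the Nernst concentration-cell relation: E = (RT/nF)*ln(C_cathode/C_anode)
RT/nF = 8.314*305/(4*96485) = 0.00657037 V
ln(6.4/0.44) = 2.67728
E = 0.00657037 * 2.67728 = 0.01759 V

0.01759 V


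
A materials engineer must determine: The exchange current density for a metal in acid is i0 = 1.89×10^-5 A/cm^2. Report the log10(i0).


i0 = 1.89×10^-5 A/cm^2
log10(i0) = -4.724

-4.724


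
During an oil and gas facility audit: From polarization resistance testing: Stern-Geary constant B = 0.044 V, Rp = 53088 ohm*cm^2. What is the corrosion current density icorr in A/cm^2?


Apply the Stern-Geary relation: icorr = B / Rp
icorr = 0.044 / 53088 = 8.288×10^-7 A/cm^2

8.288×10^-7 A/cm^2


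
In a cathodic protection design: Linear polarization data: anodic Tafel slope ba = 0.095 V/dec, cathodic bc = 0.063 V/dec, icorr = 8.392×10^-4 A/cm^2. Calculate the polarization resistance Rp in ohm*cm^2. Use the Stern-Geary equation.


Apply the Stern-Geary equation: Rp = ba*bc / (2.303*icorr*(ba+bc))
ba*bc = 0.095*0.063 = 0.005985
ba+bc = 0.158; 2.303*icorr*(ba+bc) = 2.303*8.392×10^-4*0.158 = 3.0536306×10^-4
Rp = 0.005985 / 3.0536306×10^-4 = 19.6 ohm*cm^2

19.6 ohm*cm^2


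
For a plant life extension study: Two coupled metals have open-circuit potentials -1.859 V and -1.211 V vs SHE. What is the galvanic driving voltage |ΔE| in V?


Driving voltage is the absolute potential difference.
|ΔE| = |-1.859 − (-1.211)| = 0.648 V

0.648 V


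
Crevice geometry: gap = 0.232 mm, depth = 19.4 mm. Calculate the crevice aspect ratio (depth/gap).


Aspect ratio = depth / gap
Ratio = 19.4 / 0.232 = 83.6

83.6


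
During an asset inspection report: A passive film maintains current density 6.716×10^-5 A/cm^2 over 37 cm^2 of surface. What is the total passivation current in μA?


I = i_pass * A, then convert A → μA (×10^6)
I = 6.716×10^-5 * 37 * 10^6 = 2484.92 μA

2484.92 μA


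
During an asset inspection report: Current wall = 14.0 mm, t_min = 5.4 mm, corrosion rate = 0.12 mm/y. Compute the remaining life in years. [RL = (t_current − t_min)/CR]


Apply the remaining-life relation: RL = (t_current − t_min) / CR
RL = (14.0 − 5.4) / 0.12 = 8.6 / 0.12 = 71.7 years

71.7 years


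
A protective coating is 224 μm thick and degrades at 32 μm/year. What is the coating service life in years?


Service life = thickness / degradation rate
Life = 224 / 32 = 7.0 years

7.0 years


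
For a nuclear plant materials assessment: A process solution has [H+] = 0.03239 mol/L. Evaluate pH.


pH = −log10[H+]
pH = −log10(0.03239) = 1.49

1.49


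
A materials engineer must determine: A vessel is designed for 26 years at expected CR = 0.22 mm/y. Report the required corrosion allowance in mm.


Corrosion allowance = CR × design life
CA = 0.22 * 26 = 5.72 mm

5.72 mm


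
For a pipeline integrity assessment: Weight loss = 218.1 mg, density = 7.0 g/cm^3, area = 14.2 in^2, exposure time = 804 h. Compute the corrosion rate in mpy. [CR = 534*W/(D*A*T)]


Apply the mpy weight-loss relation: CR = 534 * W / (D * A * T)
Numerator: 534 * 218.1 = 116465.4
Denominator: 7.0 * 14.2 * 804 = 79917.6
CR = 116465.4 / 79917.6 = 1.4573 mpy

1.4573 mpy


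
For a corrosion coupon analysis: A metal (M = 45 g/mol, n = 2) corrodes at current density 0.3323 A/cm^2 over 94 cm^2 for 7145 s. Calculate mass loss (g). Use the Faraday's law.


Apply Faraday's law: m = i*A*t*M / (n*F)
Total charge passed Q = i*A*t = 0.3323*94*7145 = 223182.649 C
m = Q*M/(n*F) = 223182.649*45/(2*96485) = 52.045 g

52.045 g


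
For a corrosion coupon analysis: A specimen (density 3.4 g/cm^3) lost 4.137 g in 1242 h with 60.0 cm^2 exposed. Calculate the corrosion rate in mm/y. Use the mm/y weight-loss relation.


Apply the mm/y weight-loss relation: CR = 87600 * W / (D * A * T)
Numerator: 87600 * 4.137 = 362401.2
Denominator: 3.4 * 60.0 * 1242 = 253368.0
CR = 362401.2 / 253368.0 = 1.430335 mm/y

1.430335 mm/y


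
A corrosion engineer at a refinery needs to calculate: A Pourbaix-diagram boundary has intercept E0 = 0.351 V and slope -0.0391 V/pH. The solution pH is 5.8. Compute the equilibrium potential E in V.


Apply the Pourbaix line equation: E = E0 + slope*pH
E = 0.351 + (-0.0391)*5.8 = 0.351 + (-0.22678) = 0.12422 V
Rounded to 4 decimal places: E = 0.1242 V

0.1242 V


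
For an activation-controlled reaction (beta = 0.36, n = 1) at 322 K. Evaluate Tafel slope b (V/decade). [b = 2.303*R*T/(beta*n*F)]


Apply the Tafel slope relation: b = 2.303*R*T/(beta*n*F)
Numerator: 2.303 * 8.314 * 322 = 6165.38
Denominator: 0.36 * 1 * 96485 = 34734.6
b = 6165.38 / 34734.6 = 0.177 V/decade

0.177 V/decade


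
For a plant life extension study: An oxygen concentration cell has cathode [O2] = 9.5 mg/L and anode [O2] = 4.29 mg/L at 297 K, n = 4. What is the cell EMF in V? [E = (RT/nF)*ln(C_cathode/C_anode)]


Apply the Nernst concentration-cell relation: E = (RT/nF)*ln(C_cathode/C_anode)
RT/nF = 8.314*297/(4*96485) = 0.00639804 V
ln(9.5/4.29) = 0.79501
E = 0.00639804 * 0.79501 = 0.00509 V

0.00509 V


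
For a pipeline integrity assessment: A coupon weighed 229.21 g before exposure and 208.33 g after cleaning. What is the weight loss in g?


Weight loss = initial − final
WL = 229.21 − 208.33 = 20.88 g

20.88 g


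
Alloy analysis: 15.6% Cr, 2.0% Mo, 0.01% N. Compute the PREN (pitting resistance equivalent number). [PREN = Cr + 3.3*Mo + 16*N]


Apply the PREN formula: PREN = Cr + 3.3*Mo + 16*N
PREN = 15.6 + 3.3*2.0 + 16*0.01
PREN = 15.6 + 6.6 + 0.16 = 22.36

22.36


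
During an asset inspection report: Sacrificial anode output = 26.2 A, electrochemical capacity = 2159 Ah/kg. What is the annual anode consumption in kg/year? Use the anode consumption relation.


Annual consumption = current * hours per year / capacity
Rate = 26.2 * 8760 / 2159 = 106.3 kg/year

106.3 kg/year


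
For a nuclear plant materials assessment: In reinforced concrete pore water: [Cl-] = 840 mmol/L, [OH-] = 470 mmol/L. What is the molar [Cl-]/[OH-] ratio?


Threshold parameter = [Cl-] / [OH-] (molar basis; both in mmol/L, so units cancel)
Ratio = 840 / 470 = 1.79

1.79


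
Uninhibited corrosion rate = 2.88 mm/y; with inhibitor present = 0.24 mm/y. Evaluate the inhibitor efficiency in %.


Apply the inhibitor-efficiency definition: IE = (CR_blank − CR_inh)/CR_blank × 100
IE = (2.88 − 0.24) / 2.88 × 100
IE = 2.64 / 2.88 × 100 = 91.7 %

91.7 %


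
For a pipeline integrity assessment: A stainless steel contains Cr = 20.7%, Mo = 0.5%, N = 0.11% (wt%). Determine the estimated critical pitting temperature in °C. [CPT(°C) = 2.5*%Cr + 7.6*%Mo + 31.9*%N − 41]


Apply the ASTM G48 empirical CPT estimate: CPT(°C) = 2.5*%Cr + 7.6*%Mo + 31.9*%N − 41
2.5*20.7 = 51.75; 7.6*0.5 = 3.8; 31.9*0.11 = 3.509
CPT = 51.75 + 3.8 + 3.509 − 41 = 18.059 °C
Rounded to 0.1 °C: CPT ≈ 18.1 °C

18.1 °C


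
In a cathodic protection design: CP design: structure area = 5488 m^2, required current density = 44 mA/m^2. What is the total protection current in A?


I = area * current density, then convert mA → A (÷1000)
I = 5488 * 44 / 1000 = 241.47 A

241.47 A


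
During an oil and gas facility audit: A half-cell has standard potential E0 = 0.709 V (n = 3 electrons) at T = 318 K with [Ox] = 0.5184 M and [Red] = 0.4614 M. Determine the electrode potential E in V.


Apply the Nernst equation: E = E0 + (RT/nF)*ln([Ox]/[Red])
Step 1: RT/nF = 8.314*318/(3*96485) = 0.0091339 V
Step 2: [Ox]/[Red] = 0.5184/0.4614 = 1.123537
Step 3: ln(1.123537) = 0.116482
Step 4: correction = 0.0091339 * 0.116482 = 0.001 V
E = 0.709 + 0.001 = 0.71 V

0.71 V


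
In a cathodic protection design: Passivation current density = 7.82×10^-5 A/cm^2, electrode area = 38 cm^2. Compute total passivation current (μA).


I = i_pass * A, then convert A → μA (×10^6)
I = 7.82×10^-5 * 38 * 10^6 = 2971.6 μA

2971.6 μA


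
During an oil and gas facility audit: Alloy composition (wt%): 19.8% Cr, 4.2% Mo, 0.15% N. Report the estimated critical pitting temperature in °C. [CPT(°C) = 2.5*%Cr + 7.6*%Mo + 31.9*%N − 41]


Apply the ASTM G48 empirical CPT estimate: CPT(°C) = 2.5*%Cr + 7.6*%Mo + 31.9*%N − 41
2.5*19.8 = 49.5; 7.6*4.2 = 31.92; 31.9*0.15 = 4.785
CPT = 49.5 + 31.92 + 4.785 − 41 = 45.205 °C
Rounded to 0.1 °C: CPT ≈ 45.2 °C

45.2 °C


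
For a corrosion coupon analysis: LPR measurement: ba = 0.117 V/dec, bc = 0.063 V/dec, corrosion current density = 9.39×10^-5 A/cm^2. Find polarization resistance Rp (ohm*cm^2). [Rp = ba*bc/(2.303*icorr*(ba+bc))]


Apply the Stern-Geary equation: Rp = ba*bc / (2.303*icorr*(ba+bc))
ba*bc = 0.117*0.063 = 0.007371
ba+bc = 0.18; 2.303*icorr*(ba+bc) = 2.303*9.39×10^-5*0.18 = 3.8925306×10^-5
Rp = 0.007371 / 3.8925306×10^-5 = 189.4 ohm*cm^2

189.4 ohm*cm^2


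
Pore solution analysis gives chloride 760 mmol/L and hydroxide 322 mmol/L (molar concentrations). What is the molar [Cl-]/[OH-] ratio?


Threshold parameter = [Cl-] / [OH-] (molar basis; both in mmol/L, so units cancel)
Ratio = 760 / 322 = 2.36

2.36


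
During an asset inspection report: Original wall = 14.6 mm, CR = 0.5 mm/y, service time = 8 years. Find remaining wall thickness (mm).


Remaining wall = original − CR × time
t = 14.6 − 0.5*8 = 14.6 − 4.0 = 10.6 mm

10.6 mm


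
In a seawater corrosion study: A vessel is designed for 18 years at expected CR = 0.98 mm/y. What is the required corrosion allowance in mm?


Corrosion allowance = CR × design life
CA = 0.98 * 18 = 17.64 mm

17.64 mm


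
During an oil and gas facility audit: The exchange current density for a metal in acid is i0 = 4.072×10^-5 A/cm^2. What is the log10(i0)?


i0 = 4.072×10^-5 A/cm^2
log10(i0) = -4.39

-4.39


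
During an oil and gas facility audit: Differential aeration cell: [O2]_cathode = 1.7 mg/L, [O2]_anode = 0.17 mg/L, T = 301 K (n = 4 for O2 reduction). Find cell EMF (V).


Apply the Nernst concentration-cell relation: E = (RT/nF)*ln(C_cathode/C_anode)
RT/nF = 8.314*301/(4*96485) = 0.0064842 V
ln(1.7/0.17) = 2.30259
E = 0.0064842 * 2.30259 = 0.01493 V

0.01493 V


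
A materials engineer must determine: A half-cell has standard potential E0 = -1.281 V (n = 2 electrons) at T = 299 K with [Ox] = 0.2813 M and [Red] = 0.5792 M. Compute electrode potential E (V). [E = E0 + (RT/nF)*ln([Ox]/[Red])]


Apply the Nernst equation: E = E0 + (RT/nF)*ln([Ox]/[Red])
Step 1: RT/nF = 8.314*299/(2*96485) = 0.01288224 V
Step 2: [Ox]/[Red] = 0.2813/0.5792 = 0.48567
Step 3: ln(0.48567) = -0.722226
Step 4: correction = 0.01288224 * -0.722226 = -0.0093 V
E = -1.281 + -0.0093 = -1.2903 V

-1.2903 V


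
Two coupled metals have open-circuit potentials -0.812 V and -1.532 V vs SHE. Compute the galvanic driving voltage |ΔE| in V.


Driving voltage is the absolute potential difference.
|ΔE| = |-0.812 − (-1.532)| = 0.72 V

0.72 V


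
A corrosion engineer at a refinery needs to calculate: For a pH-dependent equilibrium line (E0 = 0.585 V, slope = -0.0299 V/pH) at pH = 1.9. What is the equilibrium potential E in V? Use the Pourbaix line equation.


Apply the Pourbaix line equation: E = E0 + slope*pH
E = 0.585 + (-0.0299)*1.9 = 0.585 + (-0.05681) = 0.52819 V
Rounded to 4 decimal places: E = 0.5282 V

0.5282 V


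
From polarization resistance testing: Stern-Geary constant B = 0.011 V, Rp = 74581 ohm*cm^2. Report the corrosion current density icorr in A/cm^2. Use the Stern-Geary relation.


Apply the Stern-Geary relation: icorr = B / Rp
icorr = 0.011 / 74581 = 1.475×10^-7 A/cm^2

1.475×10^-7 A/cm^2


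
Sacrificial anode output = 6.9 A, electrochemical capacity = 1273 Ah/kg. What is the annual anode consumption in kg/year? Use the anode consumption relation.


Annual consumption = current * hours per year / capacity
Rate = 6.9 * 8760 / 1273 = 47.5 kg/year

47.5 kg/year


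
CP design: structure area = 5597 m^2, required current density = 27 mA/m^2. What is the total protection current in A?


I = area * current density, then convert mA → A (÷1000)
I = 5597 * 27 / 1000 = 151.12 A

151.12 A


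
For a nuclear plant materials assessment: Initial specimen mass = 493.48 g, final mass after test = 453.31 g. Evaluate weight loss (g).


Weight loss = initial − final
WL = 493.48 − 453.31 = 40.17 g

40.17 g


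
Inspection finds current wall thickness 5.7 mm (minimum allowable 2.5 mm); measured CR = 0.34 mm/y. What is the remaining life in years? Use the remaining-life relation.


Apply the remaining-life relation: RL = (t_current − t_min) / CR
RL = (5.7 − 2.5) / 0.34 = 3.2 / 0.34 = 9.4 years

9.4 years


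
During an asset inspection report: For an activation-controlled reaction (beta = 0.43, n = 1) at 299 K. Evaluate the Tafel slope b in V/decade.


Apply the Tafel slope relation: b = 2.303*R*T/(beta*n*F)
Numerator: 2.303 * 8.314 * 299 = 5725.0
Denominator: 0.43 * 1 * 96485 = 41488.55
b = 5725.0 / 41488.55 = 0.138 V/decade

0.138 V/decade


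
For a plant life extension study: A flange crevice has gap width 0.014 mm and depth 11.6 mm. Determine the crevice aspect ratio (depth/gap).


Aspect ratio = depth / gap
Ratio = 11.6 / 0.014 = 828.6

828.6


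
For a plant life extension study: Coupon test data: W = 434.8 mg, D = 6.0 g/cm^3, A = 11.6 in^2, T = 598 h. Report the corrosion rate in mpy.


Apply the mpy weight-loss relation: CR = 534 * W / (D * A * T)
Numerator: 534 * 434.8 = 232183.2
Denominator: 6.0 * 11.6 * 598 = 41620.8
CR = 232183.2 / 41620.8 = 5.579 mpy

5.579 mpy


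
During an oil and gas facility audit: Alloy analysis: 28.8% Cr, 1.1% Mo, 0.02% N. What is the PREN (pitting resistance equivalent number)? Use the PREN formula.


Apply the PREN formula: PREN = Cr + 3.3*Mo + 16*N
PREN = 28.8 + 3.3*1.1 + 16*0.02
PREN = 28.8 + 3.63 + 0.32 = 32.75

32.75


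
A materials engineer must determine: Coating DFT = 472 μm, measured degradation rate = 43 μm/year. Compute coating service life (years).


Service life = thickness / degradation rate
Life = 472 / 43 = 11.0 years

11.0 years


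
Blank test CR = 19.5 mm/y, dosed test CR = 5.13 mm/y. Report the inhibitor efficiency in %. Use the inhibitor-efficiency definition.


Apply the inhibitor-efficiency definition: IE = (CR_blank − CR_inh)/CR_blank × 100
IE = (19.5 − 5.13) / 19.5 × 100
IE = 14.37 / 19.5 × 100 = 73.7 %

73.7 %


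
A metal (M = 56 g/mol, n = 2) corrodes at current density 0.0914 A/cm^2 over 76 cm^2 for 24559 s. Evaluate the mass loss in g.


Apply Faraday's law: m = i*A*t*M / (n*F)
Total charge passed Q = i*A*t = 0.0914*76*24559 = 170596.6376 C
m = Q*M/(n*F) = 170596.6376*56/(2*96485) = 49.507 g

49.507 g


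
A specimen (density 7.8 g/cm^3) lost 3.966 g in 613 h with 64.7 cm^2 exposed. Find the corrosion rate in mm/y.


Apply the mm/y weight-loss relation: CR = 87600 * W / (D * A * T)
Numerator: 87600 * 3.966 = 347421.6
Denominator: 7.8 * 64.7 * 613 = 309356.58
CR = 347421.6 / 309356.58 = 1.12305 mm/y

1.12305 mm/y


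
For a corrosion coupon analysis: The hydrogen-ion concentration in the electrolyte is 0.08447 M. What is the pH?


pH = −log10[H+]
pH = −log10(0.08447) = 1.07

1.07


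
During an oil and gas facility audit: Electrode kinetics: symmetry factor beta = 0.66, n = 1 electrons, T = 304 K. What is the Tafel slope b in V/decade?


Apply the Tafel slope relation: b = 2.303*R*T/(beta*n*F)
Numerator: 2.303 * 8.314 * 304 = 5820.73
Denominator: 0.66 * 1 * 96485 = 63680.1
b = 5820.73 / 63680.1 = 0.091 V/decade

0.091 V/decade


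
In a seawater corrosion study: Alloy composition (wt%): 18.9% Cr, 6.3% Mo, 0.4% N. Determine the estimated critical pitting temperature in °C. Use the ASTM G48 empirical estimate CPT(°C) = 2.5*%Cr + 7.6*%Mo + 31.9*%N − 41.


Apply the ASTM G48 empirical CPT estimate: CPT(°C) = 2.5*%Cr + 7.6*%Mo + 31.9*%N − 41
2.5*18.9 = 47.25; 7.6*6.3 = 47.88; 31.9*0.4 = 12.76
CPT = 47.25 + 47.88 + 12.76 − 41 = 66.89 °C
Rounded to 0.1 °C: CPT ≈ 66.9 °C

66.9 °C


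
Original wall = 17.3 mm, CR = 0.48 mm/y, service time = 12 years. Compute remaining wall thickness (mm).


Remaining wall = original − CR × time
t = 17.3 − 0.48*12 = 17.3 − 5.76 = 11.54 mm

11.54 mm


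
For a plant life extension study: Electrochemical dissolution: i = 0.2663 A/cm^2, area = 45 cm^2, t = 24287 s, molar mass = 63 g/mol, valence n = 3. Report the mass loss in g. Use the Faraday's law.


Apply Faraday's law: m = i*A*t*M / (n*F)
Total charge passed Q = i*A*t = 0.2663*45*24287 = 291043.2645 C
m = Q*M/(n*F) = 291043.2645*63/(3*96485) = 63.34569 g

63.34569 g


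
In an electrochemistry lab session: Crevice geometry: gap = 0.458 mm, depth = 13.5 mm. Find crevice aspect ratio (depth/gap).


Aspect ratio = depth / gap
Ratio = 13.5 / 0.458 = 29.5

29.5


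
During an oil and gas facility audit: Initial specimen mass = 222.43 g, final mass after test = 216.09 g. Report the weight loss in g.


Weight loss = initial − final
WL = 222.43 − 216.09 = 6.34 g

6.34 g


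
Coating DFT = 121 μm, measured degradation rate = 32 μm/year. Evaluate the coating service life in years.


Service life = thickness / degradation rate
Life = 121 / 32 = 3.8 years

3.8 years


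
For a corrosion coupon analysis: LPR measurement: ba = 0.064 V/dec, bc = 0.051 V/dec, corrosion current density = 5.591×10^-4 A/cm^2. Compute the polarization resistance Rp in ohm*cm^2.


Apply the Stern-Geary equation: Rp = ba*bc / (2.303*icorr*(ba+bc))
ba*bc = 0.064*0.051 = 0.003264
ba+bc = 0.115; 2.303*icorr*(ba+bc) = 2.303*5.591×10^-4*0.115 = 1.4807484×10^-4
Rp = 0.003264 / 1.4807484×10^-4 = 22.04 ohm*cm^2

22.04 ohm*cm^2


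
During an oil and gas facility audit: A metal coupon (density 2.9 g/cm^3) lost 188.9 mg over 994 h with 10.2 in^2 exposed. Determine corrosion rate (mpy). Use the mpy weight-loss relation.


Apply the mpy weight-loss relation: CR = 534 * W / (D * A * T)
Numerator: 534 * 188.9 = 100872.6
Denominator: 2.9 * 10.2 * 994 = 29402.52
CR = 100872.6 / 29402.52 = 3.4307 mpy

3.4307 mpy


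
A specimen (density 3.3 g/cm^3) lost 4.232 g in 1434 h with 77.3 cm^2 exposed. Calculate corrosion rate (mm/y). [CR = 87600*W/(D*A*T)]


Apply the mm/y weight-loss relation: CR = 87600 * W / (D * A * T)
Numerator: 87600 * 4.232 = 370723.2
Denominator: 3.3 * 77.3 * 1434 = 365799.06
CR = 370723.2 / 365799.06 = 1.0135 mm/y

1.0135 mm/y


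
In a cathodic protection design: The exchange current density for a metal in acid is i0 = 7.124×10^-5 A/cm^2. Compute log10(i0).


i0 = 7.124×10^-5 A/cm^2
log10(i0) = -4.147

-4.147


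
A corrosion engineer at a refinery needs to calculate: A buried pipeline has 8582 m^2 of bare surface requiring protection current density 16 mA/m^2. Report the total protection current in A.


I = area * current density, then convert mA → A (÷1000)
I = 8582 * 16 / 1000 = 137.31 A

137.31 A


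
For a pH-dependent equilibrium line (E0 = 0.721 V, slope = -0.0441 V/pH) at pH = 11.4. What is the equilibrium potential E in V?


Apply the Pourbaix line equation: E = E0 + slope*pH
E = 0.721 + (-0.0441)*11.4 = 0.721 + (-0.50274) = 0.21826 V
Rounded to 3 decimal places: E = 0.218 V

0.218 V


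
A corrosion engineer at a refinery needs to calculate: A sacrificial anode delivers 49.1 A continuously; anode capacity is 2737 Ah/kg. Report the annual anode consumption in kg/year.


Annual consumption = current * hours per year / capacity
Rate = 49.1 * 8760 / 2737 = 157.1 kg/year

157.1 kg/year


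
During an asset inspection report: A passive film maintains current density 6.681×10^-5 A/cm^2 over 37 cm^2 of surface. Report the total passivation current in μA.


I = i_pass * A, then convert A → μA (×10^6)
I = 6.681×10^-5 * 37 * 10^6 = 2471.97 μA

2471.97 μA


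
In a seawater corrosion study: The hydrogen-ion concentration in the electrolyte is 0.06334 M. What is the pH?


pH = −log10[H+]
pH = −log10(0.06334) = 1.2

1.2


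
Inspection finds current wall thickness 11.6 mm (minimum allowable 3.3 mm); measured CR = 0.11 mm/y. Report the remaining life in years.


Apply the remaining-life relation: RL = (t_current − t_min) / CR
RL = (11.6 − 3.3) / 0.11 = 8.3 / 0.11 = 75.5 years

75.5 years


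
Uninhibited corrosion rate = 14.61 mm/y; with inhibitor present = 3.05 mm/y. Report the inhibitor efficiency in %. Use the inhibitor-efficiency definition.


Apply the inhibitor-efficiency definition: IE = (CR_blank − CR_inh)/CR_blank × 100
IE = (14.61 − 3.05) / 14.61 × 100
IE = 11.56 / 14.61 × 100 = 79.1 %

79.1 %


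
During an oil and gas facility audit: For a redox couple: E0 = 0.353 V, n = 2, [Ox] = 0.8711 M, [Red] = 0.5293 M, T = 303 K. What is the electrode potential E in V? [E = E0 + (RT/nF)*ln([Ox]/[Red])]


Apply the Nernst equation: E = E0 + (RT/nF)*ln([Ox]/[Red])
Step 1: RT/nF = 8.314*303/(2*96485) = 0.01305458 V
Step 2: [Ox]/[Red] = 0.8711/0.5293 = 1.645759
Step 3: ln(1.645759) = 0.498202
Step 4: correction = 0.01305458 * 0.498202 = 0.007 V
E = 0.353 + 0.007 = 0.36 V

0.36 V


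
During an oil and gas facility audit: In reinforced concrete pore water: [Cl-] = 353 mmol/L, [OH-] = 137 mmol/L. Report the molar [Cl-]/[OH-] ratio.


Threshold parameter = [Cl-] / [OH-] (molar basis; both in mmol/L, so units cancel)
Ratio = 353 / 137 = 2.58

2.58


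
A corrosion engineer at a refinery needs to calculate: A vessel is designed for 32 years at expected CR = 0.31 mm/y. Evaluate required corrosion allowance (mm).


Corrosion allowance = CR × design life
CA = 0.31 * 32 = 9.92 mm

9.92 mm


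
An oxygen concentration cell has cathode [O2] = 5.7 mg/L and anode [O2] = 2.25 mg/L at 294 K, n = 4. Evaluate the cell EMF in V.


Apply the Nernst concentration-cell relation: E = (RT/nF)*ln(C_cathode/C_anode)
RT/nF = 8.314*294/(4*96485) = 0.00633341 V
ln(5.7/2.25) = 0.92954
E = 0.00633341 * 0.92954 = 0.00589 V

0.00589 V


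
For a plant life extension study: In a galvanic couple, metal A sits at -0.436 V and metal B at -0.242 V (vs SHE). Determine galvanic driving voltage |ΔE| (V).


Driving voltage is the absolute potential difference.
|ΔE| = |-0.436 − (-0.242)| = 0.194 V

0.194 V


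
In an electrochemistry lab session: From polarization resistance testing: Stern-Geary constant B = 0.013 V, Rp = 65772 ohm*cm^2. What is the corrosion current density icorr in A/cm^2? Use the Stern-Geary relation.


Apply the Stern-Geary relation: icorr = B / Rp
icorr = 0.013 / 65772 = 1.977×10^-7 A/cm^2

1.977×10^-7 A/cm^2


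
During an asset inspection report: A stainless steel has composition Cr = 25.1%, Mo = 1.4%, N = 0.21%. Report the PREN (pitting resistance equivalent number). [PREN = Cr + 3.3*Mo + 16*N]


Apply the PREN formula: PREN = Cr + 3.3*Mo + 16*N
PREN = 25.1 + 3.3*1.4 + 16*0.21
PREN = 25.1 + 4.62 + 3.36 = 33.08

33.08


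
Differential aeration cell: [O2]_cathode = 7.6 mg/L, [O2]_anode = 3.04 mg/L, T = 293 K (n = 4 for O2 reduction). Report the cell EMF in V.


Apply the Nernst concentration-cell relation: E = (RT/nF)*ln(C_cathode/C_anode)
RT/nF = 8.314*293/(4*96485) = 0.00631187 V
ln(7.6/3.04) = 0.91629
E = 0.00631187 * 0.91629 = 0.00578 V

0.00578 V


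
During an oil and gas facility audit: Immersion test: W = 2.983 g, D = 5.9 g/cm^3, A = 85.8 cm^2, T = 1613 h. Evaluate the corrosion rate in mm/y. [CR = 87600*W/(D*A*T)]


Apply the mm/y weight-loss relation: CR = 87600 * W / (D * A * T)
Numerator: 87600 * 2.983 = 261310.8
Denominator: 5.9 * 85.8 * 1613 = 816532.86
CR = 261310.8 / 816532.86 = 0.32002 mm/y

0.32002 mm/y


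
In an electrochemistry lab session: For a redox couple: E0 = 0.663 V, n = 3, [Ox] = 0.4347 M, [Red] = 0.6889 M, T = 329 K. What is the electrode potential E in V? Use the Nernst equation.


Apply the Nernst equation: E = E0 + (RT/nF)*ln([Ox]/[Red])
Step 1: RT/nF = 8.314*329/(3*96485) = 0.00944985 V
Step 2: [Ox]/[Red] = 0.4347/0.6889 = 0.631006
Step 3: ln(0.631006) = -0.46044
Step 4: correction = 0.00944985 * -0.46044 = -0.004 V
E = 0.663 + -0.004 = 0.659 V

0.659 V


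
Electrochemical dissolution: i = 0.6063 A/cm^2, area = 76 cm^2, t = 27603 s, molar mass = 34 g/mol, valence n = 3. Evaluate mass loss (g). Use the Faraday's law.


Apply Faraday's law: m = i*A*t*M / (n*F)
Total charge passed Q = i*A*t = 0.6063*76*27603 = 1271913.1164 C
m = Q*M/(n*F) = 1271913.1164*34/(3*96485) = 149.402 g

149.402 g


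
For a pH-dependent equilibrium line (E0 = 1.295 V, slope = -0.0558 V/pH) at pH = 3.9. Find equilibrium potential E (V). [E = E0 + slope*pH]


Apply the Pourbaix line equation: E = E0 + slope*pH
E = 1.295 + (-0.0558)*3.9 = 1.295 + (-0.21762) = 1.07738 V
Rounded to 4 decimal places: E = 1.0774 V

1.0774 V


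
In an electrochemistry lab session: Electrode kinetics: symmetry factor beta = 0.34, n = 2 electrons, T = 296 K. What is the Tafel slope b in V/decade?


Apply the Tafel slope relation: b = 2.303*R*T/(beta*n*F)
Numerator: 2.303 * 8.314 * 296 = 5667.55
Denominator: 0.34 * 2 * 96485 = 65609.8
b = 5667.55 / 65609.8 = 0.086 V/decade

0.086 V/decade


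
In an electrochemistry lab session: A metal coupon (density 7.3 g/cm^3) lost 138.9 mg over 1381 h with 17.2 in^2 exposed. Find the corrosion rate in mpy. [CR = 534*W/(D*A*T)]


Apply the mpy weight-loss relation: CR = 534 * W / (D * A * T)
Numerator: 534 * 138.9 = 74172.6
Denominator: 7.3 * 17.2 * 1381 = 173398.36
CR = 74172.6 / 173398.36 = 0.428 mpy

0.428 mpy


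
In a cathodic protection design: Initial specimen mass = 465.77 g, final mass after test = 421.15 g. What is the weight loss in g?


Weight loss = initial − final
WL = 465.77 − 421.15 = 44.62 g

44.62 g


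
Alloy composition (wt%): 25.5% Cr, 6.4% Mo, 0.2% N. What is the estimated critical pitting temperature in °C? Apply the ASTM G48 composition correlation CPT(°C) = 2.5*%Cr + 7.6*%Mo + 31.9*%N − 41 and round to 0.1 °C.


Apply the ASTM G48 empirical CPT estimate: CPT(°C) = 2.5*%Cr + 7.6*%Mo + 31.9*%N − 41
2.5*25.5 = 63.75; 7.6*6.4 = 48.64; 31.9*0.2 = 6.38
CPT = 63.75 + 48.64 + 6.38 − 41 = 77.77 °C
Rounded to 0.1 °C: CPT ≈ 77.8 °C

77.8 °C


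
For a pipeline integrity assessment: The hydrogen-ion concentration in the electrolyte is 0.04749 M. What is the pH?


pH = −log10[H+]
pH = −log10(0.04749) = 1.32

1.32


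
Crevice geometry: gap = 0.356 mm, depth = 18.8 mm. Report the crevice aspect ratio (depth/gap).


Aspect ratio = depth / gap
Ratio = 18.8 / 0.356 = 52.8

52.8


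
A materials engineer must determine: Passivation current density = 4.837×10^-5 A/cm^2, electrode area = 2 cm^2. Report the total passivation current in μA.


I = i_pass * A, then convert A → μA (×10^6)
I = 4.837×10^-5 * 2 * 10^6 = 96.74 μA

96.74 μA
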